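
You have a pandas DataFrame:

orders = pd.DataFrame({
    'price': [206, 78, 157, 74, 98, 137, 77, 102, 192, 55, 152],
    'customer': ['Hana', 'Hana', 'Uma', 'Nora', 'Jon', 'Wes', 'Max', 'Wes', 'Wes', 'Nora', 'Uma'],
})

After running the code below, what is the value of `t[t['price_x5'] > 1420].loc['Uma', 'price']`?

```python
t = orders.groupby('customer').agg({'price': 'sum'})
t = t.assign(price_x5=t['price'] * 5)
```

group by customer, sum of price:
          price
customer       
Hana        284
Jon          98
Max          77
Nora        129
Uma         309
Wes         431
add column price_x5 = t['price'] * 5:
          price  price_x5
customer                 
Hana        284      1420
Jon          98       490
Max          77       385
Nora        129       645
Uma         309      1545
Wes         431      2155
filter rows where price_x5 > 1420:
          price  price_x5
customer                 
Uma         309      1545
Wes         431      2155
Then the value at row 'Uma', column 'price': 309

309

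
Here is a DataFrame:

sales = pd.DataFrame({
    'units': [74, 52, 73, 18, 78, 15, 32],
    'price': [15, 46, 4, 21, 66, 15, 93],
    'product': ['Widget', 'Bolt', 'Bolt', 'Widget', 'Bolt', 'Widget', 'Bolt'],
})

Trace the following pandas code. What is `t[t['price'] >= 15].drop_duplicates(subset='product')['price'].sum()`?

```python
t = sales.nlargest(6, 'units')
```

take 6 rows with largest units:
   units  price product
4     78     66    Bolt
0     74     15  Widget
2     73      4    Bolt
1     52     46    Bolt
6     32     93    Bolt
3     18     21  Widget
filter rows where price >= 15:
   units  price product
4     78     66    Bolt
0     74     15  Widget
1     52     46    Bolt
6     32     93    Bolt
3     18     21  Widget
drop duplicate product (keep=first):
   units  price product
4     78     66    Bolt
0     74     15  Widget

81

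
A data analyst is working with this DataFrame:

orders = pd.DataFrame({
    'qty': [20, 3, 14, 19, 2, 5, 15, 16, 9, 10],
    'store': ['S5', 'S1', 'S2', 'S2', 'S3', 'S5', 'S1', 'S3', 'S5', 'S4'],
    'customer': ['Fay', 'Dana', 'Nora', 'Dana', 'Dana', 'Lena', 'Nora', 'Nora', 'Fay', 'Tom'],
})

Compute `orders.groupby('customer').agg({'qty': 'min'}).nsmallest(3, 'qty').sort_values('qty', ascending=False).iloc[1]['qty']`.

5

group by customer, min of qty:
          qty
customer     
Dana        2
Fay         9
Lena        5
Nora       14
Tom        10
take 3 rows with smallest qty:
          qty
customer     
Dana        2
Lena        5
Fay         9
sort by qty descending:
          qty
customer     
Fay         9
Lena        5
Dana        2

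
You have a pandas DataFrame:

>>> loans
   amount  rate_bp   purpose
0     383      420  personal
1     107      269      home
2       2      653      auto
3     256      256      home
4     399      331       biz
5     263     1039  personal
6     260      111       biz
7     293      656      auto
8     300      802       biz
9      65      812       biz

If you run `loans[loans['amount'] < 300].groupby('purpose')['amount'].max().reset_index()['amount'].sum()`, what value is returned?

filter rows where amount < 300:
   amount  rate_bp   purpose
1     107      269      home
2       2      653      auto
3     256      256      home
5     263     1039  personal
6     260      111       biz
7     293      656      auto
9      65      812       biz
group by purpose, max of amount:
purpose
auto        293
biz         260
home        256
personal    263
Name: amount, dtype: int64
reset_index():
    purpose  amount
0      auto     293
1       biz     260
2      home     256
3  personal     263
Taking the sum of column 'amount' gives 1072.

1072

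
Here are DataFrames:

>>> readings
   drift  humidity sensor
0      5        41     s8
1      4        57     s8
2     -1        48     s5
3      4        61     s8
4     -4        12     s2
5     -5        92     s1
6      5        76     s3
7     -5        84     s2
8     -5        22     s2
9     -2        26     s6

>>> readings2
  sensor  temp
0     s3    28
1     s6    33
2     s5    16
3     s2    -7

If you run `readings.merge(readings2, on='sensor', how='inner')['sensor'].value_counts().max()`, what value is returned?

merge on 'sensor' (how='inner') → 6 rows:
   drift  humidity sensor  temp
0     -1        48     s5    16
1     -4        12     s2    -7
2      5        76     s3    28
3     -5        84     s2    -7
4     -5        22     s2    -7
5     -2        26     s6    33
value_counts of sensor:
sensor
s2    3
s5    1
s3    1
s6    1
Name: count, dtype: int64
Reading off the max of the resulting series, we get 3.

3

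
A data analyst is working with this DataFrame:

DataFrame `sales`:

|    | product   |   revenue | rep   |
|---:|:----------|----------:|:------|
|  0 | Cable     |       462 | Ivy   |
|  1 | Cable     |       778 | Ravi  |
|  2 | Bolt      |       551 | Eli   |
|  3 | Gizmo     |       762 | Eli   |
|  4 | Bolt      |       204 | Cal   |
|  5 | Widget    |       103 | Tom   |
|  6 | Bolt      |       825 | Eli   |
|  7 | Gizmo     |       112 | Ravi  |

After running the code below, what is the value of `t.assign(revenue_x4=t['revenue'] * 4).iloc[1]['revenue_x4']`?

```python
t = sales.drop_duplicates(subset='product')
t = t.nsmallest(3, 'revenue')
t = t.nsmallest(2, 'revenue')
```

drop duplicate product (keep=first):
  product  revenue  rep
0   Cable      462  Ivy
2    Bolt      551  Eli
3   Gizmo      762  Eli
5  Widget      103  Tom
take 3 rows with smallest revenue:
  product  revenue  rep
5  Widget      103  Tom
0   Cable      462  Ivy
2    Bolt      551  Eli
take 2 rows with smallest revenue:
  product  revenue  rep
5  Widget      103  Tom
0   Cable      462  Ivy
add column revenue_x4 = t['revenue'] * 4:
  product  revenue  rep  revenue_x4
5  Widget      103  Tom         412
0   Cable      462  Ivy        1848
The value at position 1, column 'revenue_x4' is 1848.

1848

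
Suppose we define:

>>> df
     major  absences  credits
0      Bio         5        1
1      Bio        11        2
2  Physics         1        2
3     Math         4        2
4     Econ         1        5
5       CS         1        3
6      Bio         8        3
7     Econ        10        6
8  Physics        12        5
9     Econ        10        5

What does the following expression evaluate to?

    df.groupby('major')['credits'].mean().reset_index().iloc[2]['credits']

5.33333333333

group by major, mean of credits:
major
Bio        2.000000
CS         3.000000
Econ       5.333333
Math       2.000000
Physics    3.500000
Name: credits, dtype: float64
reset_index():
     major   credits
0      Bio  2.000000
1       CS  3.000000
2     Econ  5.333333
3     Math  2.000000
4  Physics  3.500000
Hence 5.33333333333.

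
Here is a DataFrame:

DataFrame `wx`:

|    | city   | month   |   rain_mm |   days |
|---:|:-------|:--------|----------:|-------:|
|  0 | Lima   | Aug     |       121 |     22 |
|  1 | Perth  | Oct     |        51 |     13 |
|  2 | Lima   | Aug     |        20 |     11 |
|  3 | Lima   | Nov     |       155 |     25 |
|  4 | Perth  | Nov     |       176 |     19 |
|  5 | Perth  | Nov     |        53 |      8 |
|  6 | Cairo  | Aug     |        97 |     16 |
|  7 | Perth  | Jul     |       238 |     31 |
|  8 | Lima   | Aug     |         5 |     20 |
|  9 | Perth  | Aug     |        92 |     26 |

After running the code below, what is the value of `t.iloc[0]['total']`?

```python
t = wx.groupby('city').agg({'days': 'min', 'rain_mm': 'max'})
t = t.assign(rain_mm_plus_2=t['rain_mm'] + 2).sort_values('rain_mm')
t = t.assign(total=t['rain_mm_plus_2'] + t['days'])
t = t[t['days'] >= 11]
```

group by city: min(days), max(rain_mm):
       days  rain_mm
city                
Cairo    16       97
Lima     11      155
Perth     8      238
add column rain_mm_plus_2 = t['rain_mm'] + 2:
       days  rain_mm  rain_mm_plus_2
city                                
Cairo    16       97              99
Lima     11      155             157
Perth     8      238             240
sort by rain_mm:
       days  rain_mm  rain_mm_plus_2
city                                
Cairo    16       97              99
Lima     11      155             157
Perth     8      238             240
add column total = t['rain_mm_plus_2'] + t['days']:
       days  rain_mm  rain_mm_plus_2  total
city                                       
Cairo    16       97              99    115
Lima     11      155             157    168
Perth     8      238             240    248
filter rows where days >= 11:
       days  rain_mm  rain_mm_plus_2  total
city                                       
Cairo    16       97              99    115
Lima     11      155             157    168

115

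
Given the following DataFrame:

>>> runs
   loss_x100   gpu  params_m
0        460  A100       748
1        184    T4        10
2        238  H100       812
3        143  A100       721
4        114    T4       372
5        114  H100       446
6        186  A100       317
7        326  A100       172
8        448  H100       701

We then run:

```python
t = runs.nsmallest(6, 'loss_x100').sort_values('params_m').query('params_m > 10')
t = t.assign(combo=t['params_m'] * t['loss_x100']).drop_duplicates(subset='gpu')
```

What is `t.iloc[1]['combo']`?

take 6 rows with smallest loss_x100:
   loss_x100   gpu  params_m
4        114    T4       372
5        114  H100       446
3        143  A100       721
1        184    T4        10
6        186  A100       317
2        238  H100       812
sort by params_m:
   loss_x100   gpu  params_m
1        184    T4        10
6        186  A100       317
4        114    T4       372
5        114  H100       446
3        143  A100       721
2        238  H100       812
filter rows where params_m > 10:
   loss_x100   gpu  params_m
6        186  A100       317
4        114    T4       372
5        114  H100       446
3        143  A100       721
2        238  H100       812
add column combo = t['params_m'] * t['loss_x100']:
   loss_x100   gpu  params_m   combo
6        186  A100       317   58962
4        114    T4       372   42408
5        114  H100       446   50844
3        143  A100       721  103103
2        238  H100       812  193256
drop duplicate gpu (keep=first):
   loss_x100   gpu  params_m  combo
6        186  A100       317  58962
4        114    T4       372  42408
5        114  H100       446  50844
Reading off the value at position 1, column 'combo', we get 42408.

42408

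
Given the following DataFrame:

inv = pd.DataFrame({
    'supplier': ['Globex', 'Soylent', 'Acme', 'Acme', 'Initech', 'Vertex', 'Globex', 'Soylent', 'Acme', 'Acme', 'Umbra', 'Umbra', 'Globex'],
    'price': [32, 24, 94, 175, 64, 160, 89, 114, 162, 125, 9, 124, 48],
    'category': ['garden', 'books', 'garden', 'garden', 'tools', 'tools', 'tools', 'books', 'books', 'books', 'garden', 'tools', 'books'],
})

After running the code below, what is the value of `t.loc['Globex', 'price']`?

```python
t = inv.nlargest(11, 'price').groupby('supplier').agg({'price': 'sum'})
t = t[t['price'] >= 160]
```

169

take 11 rows with largest price:
   supplier  price category
3      Acme    175   garden
8      Acme    162    books
5    Vertex    160    tools
9      Acme    125    books
11    Umbra    124    tools
7   Soylent    114    books
2      Acme     94   garden
6    Globex     89    tools
4   Initech     64    tools
12   Globex     48    books
0    Globex     32   garden
group by supplier, sum of price:
          price
supplier       
Acme        556
Globex      169
Initech      64
Soylent     114
Umbra       124
Vertex      160
filter rows where price >= 160:
          price
supplier       
Acme        556
Globex      169
Vertex      160
Finally, value at row 'Globex', column 'price' = 169.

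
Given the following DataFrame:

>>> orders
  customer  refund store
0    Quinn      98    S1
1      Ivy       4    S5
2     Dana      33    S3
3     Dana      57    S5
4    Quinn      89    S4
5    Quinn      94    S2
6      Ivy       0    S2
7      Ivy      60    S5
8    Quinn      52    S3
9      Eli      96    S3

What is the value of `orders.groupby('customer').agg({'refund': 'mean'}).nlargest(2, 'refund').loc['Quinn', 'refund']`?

group by customer, mean of refund:
             refund
customer           
Dana      45.000000
Eli       96.000000
Ivy       21.333333
Quinn     83.250000
take 2 rows with largest refund:
          refund
customer        
Eli        96.00
Quinn      83.25
Hence 83.25.

83.25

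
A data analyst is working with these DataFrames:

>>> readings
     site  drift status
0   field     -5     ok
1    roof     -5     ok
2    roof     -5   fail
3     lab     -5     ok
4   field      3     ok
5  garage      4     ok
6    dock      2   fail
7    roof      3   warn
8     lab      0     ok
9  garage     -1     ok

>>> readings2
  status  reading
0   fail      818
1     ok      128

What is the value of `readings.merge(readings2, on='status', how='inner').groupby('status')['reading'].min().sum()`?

merge on 'status' (how='inner') → 9 rows:
     site  drift status  reading
0   field     -5     ok      128
1    roof     -5     ok      128
2    roof     -5   fail      818
3     lab     -5     ok      128
4   field      3     ok      128
5  garage      4     ok      128
6    dock      2   fail      818
7     lab      0     ok      128
8  garage     -1     ok      128
group by status, min of reading:
status
fail    818
ok      128
Name: reading, dtype: int64

946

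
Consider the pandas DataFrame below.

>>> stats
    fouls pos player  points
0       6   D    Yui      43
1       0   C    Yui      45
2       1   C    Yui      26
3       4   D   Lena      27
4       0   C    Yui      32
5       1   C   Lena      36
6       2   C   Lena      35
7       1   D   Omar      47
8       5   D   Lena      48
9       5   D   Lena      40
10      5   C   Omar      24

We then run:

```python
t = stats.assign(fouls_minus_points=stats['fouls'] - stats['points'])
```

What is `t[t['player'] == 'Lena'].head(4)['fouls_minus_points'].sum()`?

-134

add column fouls_minus_points = stats['fouls'] - stats['points']:
    fouls pos player  points  fouls_minus_points
0       6   D    Yui      43                 -37
1       0   C    Yui      45                 -45
2       1   C    Yui      26                 -25
3       4   D   Lena      27                 -23
4       0   C    Yui      32                 -32
5       1   C   Lena      36                 -35
6       2   C   Lena      35                 -33
7       1   D   Omar      47                 -46
8       5   D   Lena      48                 -43
9       5   D   Lena      40                 -35
10      5   C   Omar      24                 -19
filter rows where player == 'Lena':
   fouls pos player  points  fouls_minus_points
3      4   D   Lena      27                 -23
5      1   C   Lena      36                 -35
6      2   C   Lena      35                 -33
8      5   D   Lena      48                 -43
9      5   D   Lena      40                 -35
take first 4 rows:
   fouls pos player  points  fouls_minus_points
3      4   D   Lena      27                 -23
5      1   C   Lena      36                 -35
6      2   C   Lena      35                 -33
8      5   D   Lena      48                 -43
Hence -134.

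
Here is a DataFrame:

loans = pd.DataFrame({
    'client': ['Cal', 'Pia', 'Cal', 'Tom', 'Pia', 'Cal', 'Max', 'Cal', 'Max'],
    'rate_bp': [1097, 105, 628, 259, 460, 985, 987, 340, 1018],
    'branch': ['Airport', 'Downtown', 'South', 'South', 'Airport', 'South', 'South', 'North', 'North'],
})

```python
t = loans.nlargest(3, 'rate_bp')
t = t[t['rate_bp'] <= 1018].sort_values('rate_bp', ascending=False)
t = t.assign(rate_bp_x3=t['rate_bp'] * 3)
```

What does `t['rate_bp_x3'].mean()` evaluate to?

take 3 rows with largest rate_bp:
  client  rate_bp   branch
0    Cal     1097  Airport
8    Max     1018    North
6    Max      987    South
filter rows where rate_bp <= 1018:
  client  rate_bp branch
8    Max     1018  North
6    Max      987  South
sort by rate_bp descending:
  client  rate_bp branch
8    Max     1018  North
6    Max      987  South
add column rate_bp_x3 = t['rate_bp'] * 3:
  client  rate_bp branch  rate_bp_x3
8    Max     1018  North        3054
6    Max      987  South        2961
Reading off the mean of column 'rate_bp_x3', we get 3007.5.

3007.5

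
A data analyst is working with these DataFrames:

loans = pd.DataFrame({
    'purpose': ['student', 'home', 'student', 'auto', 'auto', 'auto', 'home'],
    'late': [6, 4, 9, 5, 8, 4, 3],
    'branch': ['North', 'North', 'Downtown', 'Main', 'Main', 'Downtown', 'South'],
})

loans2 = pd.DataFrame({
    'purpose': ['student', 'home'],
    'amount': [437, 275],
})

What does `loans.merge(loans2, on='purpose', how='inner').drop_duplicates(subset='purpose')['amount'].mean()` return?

merge on 'purpose' (how='inner') → 4 rows:
   purpose  late    branch  amount
0  student     6     North     437
1     home     4     North     275
2  student     9  Downtown     437
3     home     3     South     275
drop duplicate purpose (keep=first):
   purpose  late branch  amount
0  student     6  North     437
1     home     4  North     275

356.0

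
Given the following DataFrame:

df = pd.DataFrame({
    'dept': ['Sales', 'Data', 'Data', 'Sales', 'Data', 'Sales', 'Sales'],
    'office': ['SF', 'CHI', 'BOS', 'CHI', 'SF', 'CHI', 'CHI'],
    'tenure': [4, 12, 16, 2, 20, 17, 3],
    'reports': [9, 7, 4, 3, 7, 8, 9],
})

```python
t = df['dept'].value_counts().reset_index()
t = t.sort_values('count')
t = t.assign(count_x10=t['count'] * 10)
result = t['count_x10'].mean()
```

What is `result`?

value_counts of dept:
dept
Sales    4
Data     3
Name: count, dtype: int64
reset_index():
    dept  count
0  Sales      4
1   Data      3
sort by count:
    dept  count
1   Data      3
0  Sales      4
add column count_x10 = t['count'] * 10:
    dept  count  count_x10
1   Data      3         30
0  Sales      4         40
Then the mean of column 'count_x10': 35.0

35.0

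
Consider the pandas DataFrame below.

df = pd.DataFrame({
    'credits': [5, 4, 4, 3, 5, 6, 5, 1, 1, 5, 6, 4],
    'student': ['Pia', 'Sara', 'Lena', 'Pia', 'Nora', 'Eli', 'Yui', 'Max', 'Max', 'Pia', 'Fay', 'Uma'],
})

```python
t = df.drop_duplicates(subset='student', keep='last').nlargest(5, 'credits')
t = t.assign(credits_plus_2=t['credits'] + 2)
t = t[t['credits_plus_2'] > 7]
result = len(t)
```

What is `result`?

2

drop duplicate student (keep=last):
    credits student
1         4    Sara
2         4    Lena
4         5    Nora
5         6     Eli
6         5     Yui
8         1     Max
9         5     Pia
10        6     Fay
11        4     Uma
take 5 rows with largest credits:
    credits student
5         6     Eli
10        6     Fay
4         5    Nora
6         5     Yui
9         5     Pia
add column credits_plus_2 = t['credits'] + 2:
    credits student  credits_plus_2
5         6     Eli               8
10        6     Fay               8
4         5    Nora               7
6         5     Yui               7
9         5     Pia               7
filter rows where credits_plus_2 > 7:
    credits student  credits_plus_2
5         6     Eli               8
10        6     Fay               8
Then the number of rows: 2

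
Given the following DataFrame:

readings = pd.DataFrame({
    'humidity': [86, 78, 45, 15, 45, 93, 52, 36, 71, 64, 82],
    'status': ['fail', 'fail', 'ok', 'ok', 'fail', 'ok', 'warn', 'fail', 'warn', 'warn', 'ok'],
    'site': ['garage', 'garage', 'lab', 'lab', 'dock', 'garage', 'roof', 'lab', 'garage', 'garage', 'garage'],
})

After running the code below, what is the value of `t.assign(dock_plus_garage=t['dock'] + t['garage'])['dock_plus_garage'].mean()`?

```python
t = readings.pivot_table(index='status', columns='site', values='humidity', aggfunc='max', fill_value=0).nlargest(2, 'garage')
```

pivot: rows=status, cols=site, max(humidity):
site    dock  garage  lab  roof
status                         
fail      45      86   36     0
ok         0      93   45     0
warn       0      71    0    52
take 2 rows with largest garage:
site    dock  garage  lab  roof
status                         
ok         0      93   45     0
fail      45      86   36     0
add column dock_plus_garage = t['dock'] + t['garage']:
site    dock  garage  lab  roof  dock_plus_garage
status                                           
ok         0      93   45     0                93
fail      45      86   36     0               131
mean of column 'dock_plus_garage' → 112.0

112.0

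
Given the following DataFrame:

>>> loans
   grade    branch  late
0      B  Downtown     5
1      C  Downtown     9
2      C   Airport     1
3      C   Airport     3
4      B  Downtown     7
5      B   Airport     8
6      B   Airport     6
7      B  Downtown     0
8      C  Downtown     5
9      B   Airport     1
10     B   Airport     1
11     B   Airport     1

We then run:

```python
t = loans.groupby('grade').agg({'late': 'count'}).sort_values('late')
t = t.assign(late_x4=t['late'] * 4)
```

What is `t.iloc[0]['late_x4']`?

16

group by grade, count of late:
       late
grade      
B         8
C         4
sort by late:
       late
grade      
C         4
B         8
add column late_x4 = t['late'] * 4:
       late  late_x4
grade               
C         4       16
B         8       32
So iloc[0]['late_x4'] = 16.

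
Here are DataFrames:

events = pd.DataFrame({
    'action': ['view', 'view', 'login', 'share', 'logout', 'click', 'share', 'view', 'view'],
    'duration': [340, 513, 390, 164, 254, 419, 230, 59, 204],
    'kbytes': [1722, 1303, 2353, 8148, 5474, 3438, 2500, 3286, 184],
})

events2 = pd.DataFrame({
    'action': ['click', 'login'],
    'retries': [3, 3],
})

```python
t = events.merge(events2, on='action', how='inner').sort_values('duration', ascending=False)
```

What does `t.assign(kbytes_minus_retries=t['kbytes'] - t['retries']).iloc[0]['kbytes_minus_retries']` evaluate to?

merge on 'action' (how='inner') → 2 rows:
  action  duration  kbytes  retries
0  login       390    2353        3
1  click       419    3438        3
sort by duration descending:
  action  duration  kbytes  retries
1  click       419    3438        3
0  login       390    2353        3
add column kbytes_minus_retries = t['kbytes'] - t['retries']:
  action  duration  kbytes  retries  kbytes_minus_retries
1  click       419    3438        3                  3435
0  login       390    2353        3                  2350
Taking the value at position 0, column 'kbytes_minus_retries' gives 3435.

3435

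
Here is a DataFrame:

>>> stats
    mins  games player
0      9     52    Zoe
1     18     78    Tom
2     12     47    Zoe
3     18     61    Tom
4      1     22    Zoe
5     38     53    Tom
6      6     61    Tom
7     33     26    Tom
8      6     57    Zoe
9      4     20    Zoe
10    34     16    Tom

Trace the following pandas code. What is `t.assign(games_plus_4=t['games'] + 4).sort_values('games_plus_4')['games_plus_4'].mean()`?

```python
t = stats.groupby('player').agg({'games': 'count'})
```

9.5

group by player, count of games:
        games
player       
Tom         6
Zoe         5
add column games_plus_4 = t['games'] + 4:
        games  games_plus_4
player                     
Tom         6            10
Zoe         5             9
sort by games_plus_4:
        games  games_plus_4
player                     
Zoe         5             9
Tom         6            10
Finally, mean of column 'games_plus_4' = 9.5.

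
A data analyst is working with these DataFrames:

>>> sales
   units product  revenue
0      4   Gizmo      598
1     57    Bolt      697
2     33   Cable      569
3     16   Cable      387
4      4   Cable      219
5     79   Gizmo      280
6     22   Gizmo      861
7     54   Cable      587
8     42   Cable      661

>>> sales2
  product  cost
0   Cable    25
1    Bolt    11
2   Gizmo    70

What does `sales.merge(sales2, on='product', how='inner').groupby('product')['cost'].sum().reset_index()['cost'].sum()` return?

346

merge on 'product' (how='inner') → 9 rows:
   units product  revenue  cost
0      4   Gizmo      598    70
1     57    Bolt      697    11
2     33   Cable      569    25
3     16   Cable      387    25
4      4   Cable      219    25
5     79   Gizmo      280    70
6     22   Gizmo      861    70
7     54   Cable      587    25
8     42   Cable      661    25
group by product, sum of cost:
product
Bolt      11
Cable    125
Gizmo    210
Name: cost, dtype: int64
reset_index():
  product  cost
0    Bolt    11
1   Cable   125
2   Gizmo   210
Hence 346.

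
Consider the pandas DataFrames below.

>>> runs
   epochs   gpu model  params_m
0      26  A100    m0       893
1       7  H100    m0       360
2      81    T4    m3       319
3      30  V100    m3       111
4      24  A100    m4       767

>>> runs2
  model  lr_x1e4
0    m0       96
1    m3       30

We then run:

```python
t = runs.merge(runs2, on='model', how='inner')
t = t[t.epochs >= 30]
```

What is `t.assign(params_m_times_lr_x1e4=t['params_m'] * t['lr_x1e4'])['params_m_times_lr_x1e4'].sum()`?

merge on 'model' (how='inner') → 4 rows:
   epochs   gpu model  params_m  lr_x1e4
0      26  A100    m0       893       96
1       7  H100    m0       360       96
2      81    T4    m3       319       30
3      30  V100    m3       111       30
filter rows where epochs >= 30:
   epochs   gpu model  params_m  lr_x1e4
2      81    T4    m3       319       30
3      30  V100    m3       111       30
add column params_m_times_lr_x1e4 = t['params_m'] * t['lr_x1e4']:
   epochs   gpu model  params_m  lr_x1e4  params_m_times_lr_x1e4
2      81    T4    m3       319       30                    9570
3      30  V100    m3       111       30                    3330
The sum of column 'params_m_times_lr_x1e4' is 12900.

12900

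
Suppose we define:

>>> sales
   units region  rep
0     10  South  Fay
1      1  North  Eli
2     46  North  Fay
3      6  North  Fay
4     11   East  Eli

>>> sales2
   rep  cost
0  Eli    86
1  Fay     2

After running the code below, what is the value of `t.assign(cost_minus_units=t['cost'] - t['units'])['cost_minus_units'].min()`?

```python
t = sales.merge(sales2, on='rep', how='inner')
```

-44

merge on 'rep' (how='inner') → 5 rows:
   units region  rep  cost
0     10  South  Fay     2
1      1  North  Eli    86
2     46  North  Fay     2
3      6  North  Fay     2
4     11   East  Eli    86
add column cost_minus_units = t['cost'] - t['units']:
   units region  rep  cost  cost_minus_units
0     10  South  Fay     2                -8
1      1  North  Eli    86                85
2     46  North  Fay     2               -44
3      6  North  Fay     2                -4
4     11   East  Eli    86                75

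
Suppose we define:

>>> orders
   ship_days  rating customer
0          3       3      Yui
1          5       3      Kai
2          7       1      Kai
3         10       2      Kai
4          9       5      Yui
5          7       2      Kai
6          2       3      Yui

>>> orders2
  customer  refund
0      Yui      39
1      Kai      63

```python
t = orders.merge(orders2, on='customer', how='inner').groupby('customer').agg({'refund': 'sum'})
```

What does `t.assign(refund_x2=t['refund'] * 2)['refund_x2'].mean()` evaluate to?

merge on 'customer' (how='inner') → 7 rows:
   ship_days  rating customer  refund
0          3       3      Yui      39
1          5       3      Kai      63
2          7       1      Kai      63
3         10       2      Kai      63
4          9       5      Yui      39
5          7       2      Kai      63
6          2       3      Yui      39
group by customer, sum of refund:
          refund
customer        
Kai          252
Yui          117
add column refund_x2 = t['refund'] * 2:
          refund  refund_x2
customer                   
Kai          252        504
Yui          117        234
mean of column 'refund_x2' → 369.0

369.0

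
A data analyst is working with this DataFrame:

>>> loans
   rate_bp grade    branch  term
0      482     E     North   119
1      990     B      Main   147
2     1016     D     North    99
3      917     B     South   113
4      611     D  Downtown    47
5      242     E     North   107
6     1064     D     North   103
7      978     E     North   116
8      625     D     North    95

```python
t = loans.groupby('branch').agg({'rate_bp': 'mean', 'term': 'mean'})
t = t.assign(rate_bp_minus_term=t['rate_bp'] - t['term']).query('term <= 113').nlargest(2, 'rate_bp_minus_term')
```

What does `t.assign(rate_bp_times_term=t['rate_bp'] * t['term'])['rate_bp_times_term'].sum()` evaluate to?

181845.25

group by branch: mean(rate_bp), mean(term):
          rate_bp   term
branch                  
Downtown    611.0   47.0
Main        990.0  147.0
North       734.5  106.5
South       917.0  113.0
add column rate_bp_minus_term = t['rate_bp'] - t['term']:
          rate_bp   term  rate_bp_minus_term
branch                                      
Downtown    611.0   47.0               564.0
Main        990.0  147.0               843.0
North       734.5  106.5               628.0
South       917.0  113.0               804.0
filter rows where term <= 113:
          rate_bp   term  rate_bp_minus_term
branch                                      
Downtown    611.0   47.0               564.0
North       734.5  106.5               628.0
South       917.0  113.0               804.0
take 2 rows with largest rate_bp_minus_term:
        rate_bp   term  rate_bp_minus_term
branch                                    
South     917.0  113.0               804.0
North     734.5  106.5               628.0
add column rate_bp_times_term = t['rate_bp'] * t['term']:
        rate_bp   term  rate_bp_minus_term  rate_bp_times_term
branch                                                        
South     917.0  113.0               804.0           103621.00
North     734.5  106.5               628.0            78224.25
Then the sum of column 'rate_bp_times_term': 181845.25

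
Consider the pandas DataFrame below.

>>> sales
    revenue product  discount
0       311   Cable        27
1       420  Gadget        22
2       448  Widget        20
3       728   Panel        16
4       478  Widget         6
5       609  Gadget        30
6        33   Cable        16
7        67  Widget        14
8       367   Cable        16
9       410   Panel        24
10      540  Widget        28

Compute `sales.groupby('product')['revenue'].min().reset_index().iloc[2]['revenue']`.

410

group by product, min of revenue:
product
Cable      33
Gadget    420
Panel     410
Widget     67
Name: revenue, dtype: int64
reset_index():
  product  revenue
0   Cable       33
1  Gadget      420
2   Panel      410
3  Widget       67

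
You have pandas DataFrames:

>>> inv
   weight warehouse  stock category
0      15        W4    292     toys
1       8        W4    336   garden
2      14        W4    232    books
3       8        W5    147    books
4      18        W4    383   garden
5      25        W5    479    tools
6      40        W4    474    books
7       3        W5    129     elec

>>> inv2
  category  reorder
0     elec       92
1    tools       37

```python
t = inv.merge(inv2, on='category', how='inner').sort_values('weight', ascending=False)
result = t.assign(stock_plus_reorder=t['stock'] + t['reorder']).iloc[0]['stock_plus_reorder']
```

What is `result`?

merge on 'category' (how='inner') → 2 rows:
   weight warehouse  stock category  reorder
0      25        W5    479    tools       37
1       3        W5    129     elec       92
sort by weight descending:
   weight warehouse  stock category  reorder
0      25        W5    479    tools       37
1       3        W5    129     elec       92
add column stock_plus_reorder = t['stock'] + t['reorder']:
   weight warehouse  stock category  reorder  stock_plus_reorder
0      25        W5    479    tools       37                 516
1       3        W5    129     elec       92                 221
Then the value at position 0, column 'stock_plus_reorder': 516

516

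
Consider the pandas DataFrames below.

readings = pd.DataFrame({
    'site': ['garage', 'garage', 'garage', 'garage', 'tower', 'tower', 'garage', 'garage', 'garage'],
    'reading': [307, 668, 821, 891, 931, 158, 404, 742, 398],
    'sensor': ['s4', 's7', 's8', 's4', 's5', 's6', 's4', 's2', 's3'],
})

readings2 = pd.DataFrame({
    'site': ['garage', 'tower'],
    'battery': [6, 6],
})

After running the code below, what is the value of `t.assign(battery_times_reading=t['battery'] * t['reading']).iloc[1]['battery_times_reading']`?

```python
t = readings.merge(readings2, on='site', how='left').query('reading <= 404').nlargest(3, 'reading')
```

merge on 'site' (how='left') → 9 rows:
     site  reading sensor  battery
0  garage      307     s4        6
1  garage      668     s7        6
2  garage      821     s8        6
3  garage      891     s4        6
4   tower      931     s5        6
5   tower      158     s6        6
6  garage      404     s4        6
7  garage      742     s2        6
8  garage      398     s3        6
filter rows where reading <= 404:
     site  reading sensor  battery
0  garage      307     s4        6
5   tower      158     s6        6
6  garage      404     s4        6
8  garage      398     s3        6
take 3 rows with largest reading:
     site  reading sensor  battery
6  garage      404     s4        6
8  garage      398     s3        6
0  garage      307     s4        6
add column battery_times_reading = t['battery'] * t['reading']:
     site  reading sensor  battery  battery_times_reading
6  garage      404     s4        6                   2424
8  garage      398     s3        6                   2388
0  garage      307     s4        6                   1842
So iloc[1]['battery_times_reading'] = 2388.

2388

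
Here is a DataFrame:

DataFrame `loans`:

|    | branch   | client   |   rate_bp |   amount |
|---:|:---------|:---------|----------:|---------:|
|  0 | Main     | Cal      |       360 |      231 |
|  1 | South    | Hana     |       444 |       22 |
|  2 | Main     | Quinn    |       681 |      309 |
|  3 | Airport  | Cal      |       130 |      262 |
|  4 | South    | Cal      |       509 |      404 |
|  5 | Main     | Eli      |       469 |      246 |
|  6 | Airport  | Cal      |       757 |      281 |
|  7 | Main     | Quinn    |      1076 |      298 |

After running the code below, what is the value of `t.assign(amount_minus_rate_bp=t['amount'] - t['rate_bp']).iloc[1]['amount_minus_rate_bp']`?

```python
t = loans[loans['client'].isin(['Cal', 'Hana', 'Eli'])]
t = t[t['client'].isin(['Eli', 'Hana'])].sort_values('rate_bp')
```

filter rows where client in ['Cal', 'Hana', 'Eli']:
    branch client  rate_bp  amount
0     Main    Cal      360     231
1    South   Hana      444      22
3  Airport    Cal      130     262
4    South    Cal      509     404
5     Main    Eli      469     246
6  Airport    Cal      757     281
filter rows where client in ['Eli', 'Hana']:
  branch client  rate_bp  amount
1  South   Hana      444      22
5   Main    Eli      469     246
sort by rate_bp:
  branch client  rate_bp  amount
1  South   Hana      444      22
5   Main    Eli      469     246
add column amount_minus_rate_bp = t['amount'] - t['rate_bp']:
  branch client  rate_bp  amount  amount_minus_rate_bp
1  South   Hana      444      22                  -422
5   Main    Eli      469     246                  -223

-223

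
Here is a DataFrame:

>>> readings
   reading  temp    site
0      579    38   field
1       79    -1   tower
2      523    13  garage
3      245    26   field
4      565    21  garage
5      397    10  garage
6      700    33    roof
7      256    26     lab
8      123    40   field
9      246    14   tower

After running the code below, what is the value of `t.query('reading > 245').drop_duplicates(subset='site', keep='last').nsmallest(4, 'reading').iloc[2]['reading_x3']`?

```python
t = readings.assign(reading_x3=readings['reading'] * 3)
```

1191

add column reading_x3 = readings['reading'] * 3:
   reading  temp    site  reading_x3
0      579    38   field        1737
1       79    -1   tower         237
2      523    13  garage        1569
3      245    26   field         735
4      565    21  garage        1695
5      397    10  garage        1191
6      700    33    roof        2100
7      256    26     lab         768
8      123    40   field         369
9      246    14   tower         738
filter rows where reading > 245:
   reading  temp    site  reading_x3
0      579    38   field        1737
2      523    13  garage        1569
4      565    21  garage        1695
5      397    10  garage        1191
6      700    33    roof        2100
7      256    26     lab         768
9      246    14   tower         738
drop duplicate site (keep=last):
   reading  temp    site  reading_x3
0      579    38   field        1737
5      397    10  garage        1191
6      700    33    roof        2100
7      256    26     lab         768
9      246    14   tower         738
take 4 rows with smallest reading:
   reading  temp    site  reading_x3
9      246    14   tower         738
7      256    26     lab         768
5      397    10  garage        1191
0      579    38   field        1737
Reading off the value at position 2, column 'reading_x3', we get 1191.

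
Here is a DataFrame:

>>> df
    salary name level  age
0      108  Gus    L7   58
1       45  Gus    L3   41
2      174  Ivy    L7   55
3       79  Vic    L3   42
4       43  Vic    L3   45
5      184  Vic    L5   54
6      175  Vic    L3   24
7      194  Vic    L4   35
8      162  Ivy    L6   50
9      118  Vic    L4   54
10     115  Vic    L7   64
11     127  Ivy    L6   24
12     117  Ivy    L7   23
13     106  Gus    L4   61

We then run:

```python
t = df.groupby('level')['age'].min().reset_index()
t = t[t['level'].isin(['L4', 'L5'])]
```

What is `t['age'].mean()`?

44.5

group by level, min of age:
level
L3    24
L4    35
L5    54
L6    24
L7    23
Name: age, dtype: int64
reset_index():
  level  age
0    L3   24
1    L4   35
2    L5   54
3    L6   24
4    L7   23
filter rows where level in ['L4', 'L5']:
  level  age
1    L4   35
2    L5   54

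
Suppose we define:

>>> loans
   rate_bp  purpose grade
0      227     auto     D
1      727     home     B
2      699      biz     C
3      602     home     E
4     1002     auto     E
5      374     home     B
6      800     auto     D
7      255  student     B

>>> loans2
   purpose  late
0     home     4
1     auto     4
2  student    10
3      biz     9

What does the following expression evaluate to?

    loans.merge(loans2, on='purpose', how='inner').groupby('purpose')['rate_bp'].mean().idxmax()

merge on 'purpose' (how='inner') → 8 rows:
   rate_bp  purpose grade  late
0      227     auto     D     4
1      727     home     B     4
2      699      biz     C     9
3      602     home     E     4
4     1002     auto     E     4
5      374     home     B     4
6      800     auto     D     4
7      255  student     B    10
group by purpose, mean of rate_bp:
purpose
auto       676.333333
biz        699.000000
home       567.666667
student    255.000000
Name: rate_bp, dtype: float64
label with the largest value → biz

biz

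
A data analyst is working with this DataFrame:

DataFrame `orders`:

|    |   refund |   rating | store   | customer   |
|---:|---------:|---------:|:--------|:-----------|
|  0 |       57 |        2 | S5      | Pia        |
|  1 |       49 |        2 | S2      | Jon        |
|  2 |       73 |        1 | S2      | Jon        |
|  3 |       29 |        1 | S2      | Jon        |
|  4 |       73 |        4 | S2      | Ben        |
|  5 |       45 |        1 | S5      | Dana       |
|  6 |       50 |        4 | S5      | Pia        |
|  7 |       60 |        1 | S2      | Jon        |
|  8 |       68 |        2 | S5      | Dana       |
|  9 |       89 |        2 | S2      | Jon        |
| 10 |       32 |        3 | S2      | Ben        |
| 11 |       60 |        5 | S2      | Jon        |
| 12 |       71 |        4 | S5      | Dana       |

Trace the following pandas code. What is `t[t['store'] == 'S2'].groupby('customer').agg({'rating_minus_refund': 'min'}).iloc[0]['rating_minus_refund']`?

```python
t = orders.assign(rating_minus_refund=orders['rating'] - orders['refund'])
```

add column rating_minus_refund = orders['rating'] - orders['refund']:
    refund  rating store customer  rating_minus_refund
0       57       2    S5      Pia                  -55
1       49       2    S2      Jon                  -47
2       73       1    S2      Jon                  -72
3       29       1    S2      Jon                  -28
4       73       4    S2      Ben                  -69
5       45       1    S5     Dana                  -44
6       50       4    S5      Pia                  -46
7       60       1    S2      Jon                  -59
8       68       2    S5     Dana                  -66
9       89       2    S2      Jon                  -87
10      32       3    S2      Ben                  -29
11      60       5    S2      Jon                  -55
12      71       4    S5     Dana                  -67
filter rows where store == 'S2':
    refund  rating store customer  rating_minus_refund
1       49       2    S2      Jon                  -47
2       73       1    S2      Jon                  -72
3       29       1    S2      Jon                  -28
4       73       4    S2      Ben                  -69
7       60       1    S2      Jon                  -59
9       89       2    S2      Jon                  -87
10      32       3    S2      Ben                  -29
11      60       5    S2      Jon                  -55
group by customer, min of rating_minus_refund:
          rating_minus_refund
customer                     
Ben                       -69
Jon                       -87
The value at position 0, column 'rating_minus_refund' is -69.

-69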